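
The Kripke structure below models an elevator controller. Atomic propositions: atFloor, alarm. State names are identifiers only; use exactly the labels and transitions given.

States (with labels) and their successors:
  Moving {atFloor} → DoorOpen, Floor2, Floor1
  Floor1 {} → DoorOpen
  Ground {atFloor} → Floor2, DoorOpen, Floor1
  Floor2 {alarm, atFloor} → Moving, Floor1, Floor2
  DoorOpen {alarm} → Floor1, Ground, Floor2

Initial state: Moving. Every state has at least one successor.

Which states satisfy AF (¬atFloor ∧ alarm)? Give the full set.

{Floor1, DoorOpen}

States satisfying ¬atFloor ∧ alarm: {DoorOpen}.
States satisfying AF (¬atFloor ∧ alarm): {Floor1, DoorOpen}.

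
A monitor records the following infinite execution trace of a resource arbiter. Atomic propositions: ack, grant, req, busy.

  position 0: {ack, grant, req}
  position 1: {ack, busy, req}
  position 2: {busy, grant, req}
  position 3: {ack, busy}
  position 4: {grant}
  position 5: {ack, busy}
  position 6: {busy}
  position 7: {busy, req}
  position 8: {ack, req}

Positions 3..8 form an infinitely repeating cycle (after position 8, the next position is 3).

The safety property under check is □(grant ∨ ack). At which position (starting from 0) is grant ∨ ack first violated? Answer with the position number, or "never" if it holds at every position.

Check grant ∨ ack at each position in order: 0 ✓, 1 ✓, 2 ✓, 3 ✓, 4 ✓, 5 ✓.
At position 6 the labels are {busy}, so grant ∨ ack is false there. This is the first violation.

6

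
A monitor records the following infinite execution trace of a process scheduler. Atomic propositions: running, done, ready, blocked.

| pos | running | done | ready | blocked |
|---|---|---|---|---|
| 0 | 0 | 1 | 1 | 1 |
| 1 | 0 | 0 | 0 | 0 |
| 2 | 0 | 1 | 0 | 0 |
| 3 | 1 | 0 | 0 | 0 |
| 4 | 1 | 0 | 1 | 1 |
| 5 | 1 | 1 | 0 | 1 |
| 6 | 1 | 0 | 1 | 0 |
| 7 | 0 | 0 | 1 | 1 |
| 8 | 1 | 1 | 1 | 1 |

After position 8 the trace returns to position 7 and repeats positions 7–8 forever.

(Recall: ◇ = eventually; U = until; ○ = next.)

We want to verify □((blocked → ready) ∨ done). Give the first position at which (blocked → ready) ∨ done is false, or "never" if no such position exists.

(blocked → ready) ∨ done holds at every position 0..8, and those are all the positions the trace ever visits, so the invariant □((blocked → ready) ∨ done) is never violated.

never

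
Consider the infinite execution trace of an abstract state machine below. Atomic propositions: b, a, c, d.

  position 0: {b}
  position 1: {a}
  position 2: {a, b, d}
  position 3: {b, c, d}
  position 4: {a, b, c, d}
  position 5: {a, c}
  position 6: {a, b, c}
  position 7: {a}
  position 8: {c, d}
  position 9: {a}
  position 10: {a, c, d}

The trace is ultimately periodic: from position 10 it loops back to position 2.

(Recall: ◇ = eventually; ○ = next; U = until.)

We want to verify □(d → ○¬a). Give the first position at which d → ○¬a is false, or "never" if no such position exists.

3

Check d → ○¬a at each position in order: 0 ✓, 1 ✓, 2 ✓.
At position 3 the labels are {b, c, d} and the next position 4 has {a, b, c, d}, so d → ○¬a is false there. This is the first violation.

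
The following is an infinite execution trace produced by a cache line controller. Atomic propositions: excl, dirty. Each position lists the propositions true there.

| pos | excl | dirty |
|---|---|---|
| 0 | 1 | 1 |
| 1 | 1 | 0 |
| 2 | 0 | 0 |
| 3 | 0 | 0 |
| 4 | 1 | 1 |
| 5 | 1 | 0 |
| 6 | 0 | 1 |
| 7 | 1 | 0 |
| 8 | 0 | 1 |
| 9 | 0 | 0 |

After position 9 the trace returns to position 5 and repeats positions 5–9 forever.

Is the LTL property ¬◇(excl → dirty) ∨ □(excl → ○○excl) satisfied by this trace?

excl → ○○excl must hold at every position from 0 onward. It fails at position 0, so □(excl → ○○excl) is false.
Positions where excl holds: 0, 1, 4, 5, 7.
Check ○○excl at each: 0→fails, 1→fails, 4→fails, 5→ok, 7→fails.
At position 0: ¬◇(excl → dirty) is false; □(excl → ○○excl) is false; so ¬◇(excl → dirty) ∨ □(excl → ○○excl) is false.

No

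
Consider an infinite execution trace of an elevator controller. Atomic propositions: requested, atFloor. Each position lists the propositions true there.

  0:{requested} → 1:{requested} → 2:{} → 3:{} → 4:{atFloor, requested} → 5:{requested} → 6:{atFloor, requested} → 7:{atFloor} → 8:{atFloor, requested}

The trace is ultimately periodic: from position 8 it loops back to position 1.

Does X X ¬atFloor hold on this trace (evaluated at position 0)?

Satisfied

The position after 0 is 1; X ¬atFloor is true there.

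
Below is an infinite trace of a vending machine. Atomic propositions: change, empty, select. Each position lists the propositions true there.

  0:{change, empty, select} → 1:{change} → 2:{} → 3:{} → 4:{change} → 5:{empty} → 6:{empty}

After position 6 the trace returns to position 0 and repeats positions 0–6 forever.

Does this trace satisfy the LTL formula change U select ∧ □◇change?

Walking from position 0: select first holds at position 0, and change holds at every earlier position along the way, so change U select holds.
◇change holds at every position 0..6, and those are all positions ever visited, so □◇change holds.
At position 0: change U select is true; □◇change is true; so change U select ∧ □◇change is true.

Holds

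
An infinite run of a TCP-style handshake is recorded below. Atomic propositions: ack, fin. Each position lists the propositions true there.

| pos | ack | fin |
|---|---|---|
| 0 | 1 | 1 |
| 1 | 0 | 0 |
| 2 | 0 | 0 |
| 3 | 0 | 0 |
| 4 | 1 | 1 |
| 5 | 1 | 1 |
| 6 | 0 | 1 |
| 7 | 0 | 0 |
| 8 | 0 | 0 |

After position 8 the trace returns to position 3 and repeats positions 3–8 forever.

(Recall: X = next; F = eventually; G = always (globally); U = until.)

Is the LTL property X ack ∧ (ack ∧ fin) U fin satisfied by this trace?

No

The position after 0 is 1; ack is false there.
Walking from position 0: fin first holds at position 0, and ack ∧ fin holds at every earlier position along the way, so (ack ∧ fin) U fin holds.
At position 0: X ack is false; (ack ∧ fin) U fin is true; so X ack ∧ (ack ∧ fin) U fin is false.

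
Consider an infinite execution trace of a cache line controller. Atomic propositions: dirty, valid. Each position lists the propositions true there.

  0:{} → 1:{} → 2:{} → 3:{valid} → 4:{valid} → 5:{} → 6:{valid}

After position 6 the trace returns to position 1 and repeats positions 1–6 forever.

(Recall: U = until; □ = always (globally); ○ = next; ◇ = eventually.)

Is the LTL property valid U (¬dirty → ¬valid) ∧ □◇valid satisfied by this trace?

Walking from position 0: ¬dirty → ¬valid first holds at position 0, and valid holds at every earlier position along the way, so valid U (¬dirty → ¬valid) holds.
◇valid holds at every position 0..6, and those are all positions ever visited, so □◇valid holds.
At position 0: valid U (¬dirty → ¬valid) is true; □◇valid is true; so valid U (¬dirty → ¬valid) ∧ □◇valid is true.

Holds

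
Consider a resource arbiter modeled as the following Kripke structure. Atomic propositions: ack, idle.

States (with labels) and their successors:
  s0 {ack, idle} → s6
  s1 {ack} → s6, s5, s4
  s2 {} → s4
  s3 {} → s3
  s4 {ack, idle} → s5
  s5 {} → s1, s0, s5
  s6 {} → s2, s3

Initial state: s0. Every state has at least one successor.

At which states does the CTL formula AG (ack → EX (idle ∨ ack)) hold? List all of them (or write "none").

{s3}

States satisfying ack → EX (idle ∨ ack): {s1, s2, s3, s5, s6}.
States satisfying AG (ack → EX (idle ∨ ack)): {s3}.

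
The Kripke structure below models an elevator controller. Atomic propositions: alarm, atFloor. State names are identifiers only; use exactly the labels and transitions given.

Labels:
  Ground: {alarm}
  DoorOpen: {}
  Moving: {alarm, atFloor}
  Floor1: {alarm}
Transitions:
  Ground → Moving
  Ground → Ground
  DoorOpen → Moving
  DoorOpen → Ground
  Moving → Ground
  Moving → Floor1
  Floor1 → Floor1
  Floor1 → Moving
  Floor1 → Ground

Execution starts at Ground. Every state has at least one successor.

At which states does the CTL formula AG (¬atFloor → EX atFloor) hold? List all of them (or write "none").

{Ground, DoorOpen, Moving, Floor1}

States satisfying ¬atFloor → EX atFloor: {Ground, DoorOpen, Moving, Floor1}.
States satisfying AG (¬atFloor → EX atFloor): {Ground, DoorOpen, Moving, Floor1}.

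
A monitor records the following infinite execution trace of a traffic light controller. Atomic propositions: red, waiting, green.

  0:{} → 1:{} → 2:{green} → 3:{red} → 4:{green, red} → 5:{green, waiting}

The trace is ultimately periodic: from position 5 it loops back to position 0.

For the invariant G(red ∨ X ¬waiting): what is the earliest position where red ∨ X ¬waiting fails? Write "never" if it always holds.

never

red ∨ X ¬waiting holds at every position 0..5, and those are all the positions the trace ever visits, so the invariant G(red ∨ X ¬waiting) is never violated.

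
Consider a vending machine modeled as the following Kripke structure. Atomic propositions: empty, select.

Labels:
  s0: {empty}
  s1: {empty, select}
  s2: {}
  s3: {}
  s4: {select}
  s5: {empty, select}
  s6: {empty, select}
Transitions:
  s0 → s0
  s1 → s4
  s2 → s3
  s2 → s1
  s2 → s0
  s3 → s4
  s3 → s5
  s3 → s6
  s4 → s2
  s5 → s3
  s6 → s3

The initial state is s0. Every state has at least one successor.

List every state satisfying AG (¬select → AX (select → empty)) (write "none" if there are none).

States satisfying ¬select → AX (select → empty): {s0, s1, s2, s4, s5, s6}.
States satisfying AG (¬select → AX (select → empty)): {s0}.

{s0}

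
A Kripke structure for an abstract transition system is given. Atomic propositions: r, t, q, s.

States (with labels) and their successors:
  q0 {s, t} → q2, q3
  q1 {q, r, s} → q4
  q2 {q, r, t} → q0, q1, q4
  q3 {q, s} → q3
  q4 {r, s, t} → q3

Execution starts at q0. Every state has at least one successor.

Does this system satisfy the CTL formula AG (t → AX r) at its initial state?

States satisfying t → AX r: {q1, q3}.
States satisfying AG (t → AX r): {q3}.
q0 is reachable from q0 and violates t → AX r, so AG fails at q0.
q0 ∉ Sat(AG (t → AX r)).

No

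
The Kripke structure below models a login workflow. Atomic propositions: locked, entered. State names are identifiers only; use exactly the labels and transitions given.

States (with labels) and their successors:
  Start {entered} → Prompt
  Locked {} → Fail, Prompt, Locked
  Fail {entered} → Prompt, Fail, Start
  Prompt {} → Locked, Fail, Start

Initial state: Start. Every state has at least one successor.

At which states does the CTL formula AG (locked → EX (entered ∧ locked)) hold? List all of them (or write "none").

States satisfying locked → EX (entered ∧ locked): {Start, Locked, Fail, Prompt}.
States satisfying AG (locked → EX (entered ∧ locked)): {Start, Locked, Fail, Prompt}.

{Start, Locked, Fail, Prompt}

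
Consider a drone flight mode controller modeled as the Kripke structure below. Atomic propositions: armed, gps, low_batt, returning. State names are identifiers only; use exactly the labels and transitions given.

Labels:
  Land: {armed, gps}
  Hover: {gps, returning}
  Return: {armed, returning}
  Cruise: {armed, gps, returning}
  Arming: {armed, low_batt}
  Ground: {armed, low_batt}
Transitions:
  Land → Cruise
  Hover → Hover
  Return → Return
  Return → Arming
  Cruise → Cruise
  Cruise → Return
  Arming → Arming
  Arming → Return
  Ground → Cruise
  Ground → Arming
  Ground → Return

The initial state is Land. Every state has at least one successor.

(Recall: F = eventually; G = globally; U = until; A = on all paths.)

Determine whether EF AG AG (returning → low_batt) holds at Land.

Does not hold

States satisfying AG AG (returning → low_batt): ∅.
States satisfying EF AG AG (returning → low_batt): ∅.
No suitable path/successor from Land witnesses the formula.
Land ∉ Sat(EF AG AG (returning → low_batt)).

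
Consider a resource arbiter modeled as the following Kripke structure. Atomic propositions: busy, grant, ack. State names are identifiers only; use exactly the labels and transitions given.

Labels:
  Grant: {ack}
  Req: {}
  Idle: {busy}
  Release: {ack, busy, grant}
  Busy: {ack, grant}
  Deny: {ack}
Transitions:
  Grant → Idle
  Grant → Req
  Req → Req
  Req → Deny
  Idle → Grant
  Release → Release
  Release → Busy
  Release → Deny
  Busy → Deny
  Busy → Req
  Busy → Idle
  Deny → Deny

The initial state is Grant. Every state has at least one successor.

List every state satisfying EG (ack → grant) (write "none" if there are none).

States satisfying ack → grant: {Req, Idle, Release, Busy}.
States satisfying EG (ack → grant): {Req, Release, Busy}.

{Req, Release, Busy}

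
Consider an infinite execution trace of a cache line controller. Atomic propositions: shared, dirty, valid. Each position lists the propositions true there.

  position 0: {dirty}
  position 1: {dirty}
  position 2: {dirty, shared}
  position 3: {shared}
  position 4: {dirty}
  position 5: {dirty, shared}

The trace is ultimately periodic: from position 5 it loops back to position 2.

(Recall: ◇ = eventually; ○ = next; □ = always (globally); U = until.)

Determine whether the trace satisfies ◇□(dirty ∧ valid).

□(dirty ∧ valid) is false at every position 0..5, so it never becomes true and ◇□(dirty ∧ valid) fails.

No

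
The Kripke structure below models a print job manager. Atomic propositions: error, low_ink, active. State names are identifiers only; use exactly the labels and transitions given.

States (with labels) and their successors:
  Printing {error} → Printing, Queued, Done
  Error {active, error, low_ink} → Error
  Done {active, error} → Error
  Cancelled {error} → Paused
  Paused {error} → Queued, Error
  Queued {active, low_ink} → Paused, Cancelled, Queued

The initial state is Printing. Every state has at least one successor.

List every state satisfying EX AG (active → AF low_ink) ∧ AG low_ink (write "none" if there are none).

States satisfying AG (active → AF low_ink): {Printing, Error, Done, Cancelled, Paused, Queued}.
States satisfying EX AG (active → AF low_ink): {Printing, Error, Done, Cancelled, Paused, Queued}.
States satisfying low_ink: {Error, Queued}.
States satisfying AG low_ink: {Error}.
States satisfying EX AG (active → AF low_ink) ∧ AG low_ink: {Error}.

{Error}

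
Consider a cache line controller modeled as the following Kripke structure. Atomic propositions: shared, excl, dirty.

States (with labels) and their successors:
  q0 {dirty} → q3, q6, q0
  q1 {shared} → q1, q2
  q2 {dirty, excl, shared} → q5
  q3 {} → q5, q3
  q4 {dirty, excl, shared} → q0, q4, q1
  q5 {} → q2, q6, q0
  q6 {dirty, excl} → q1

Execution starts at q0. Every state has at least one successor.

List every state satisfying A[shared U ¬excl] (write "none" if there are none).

States satisfying shared: {q1, q2, q4}.
States satisfying ¬excl: {q0, q1, q3, q5}.
States satisfying A[shared U ¬excl]: {q0, q1, q2, q3, q5}.

{q0, q1, q2, q3, q5}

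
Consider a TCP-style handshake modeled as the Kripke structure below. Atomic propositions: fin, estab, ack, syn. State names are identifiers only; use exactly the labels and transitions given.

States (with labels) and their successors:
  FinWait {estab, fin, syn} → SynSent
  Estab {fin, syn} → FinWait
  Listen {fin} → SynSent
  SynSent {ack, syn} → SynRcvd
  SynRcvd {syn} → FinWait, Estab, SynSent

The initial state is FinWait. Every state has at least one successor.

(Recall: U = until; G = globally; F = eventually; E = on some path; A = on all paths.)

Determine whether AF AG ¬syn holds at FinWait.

States satisfying AG ¬syn: ∅.
States satisfying AF AG ¬syn: ∅.
There is a path from FinWait along which AG ¬syn never holds.
FinWait ∉ Sat(AF AG ¬syn).

No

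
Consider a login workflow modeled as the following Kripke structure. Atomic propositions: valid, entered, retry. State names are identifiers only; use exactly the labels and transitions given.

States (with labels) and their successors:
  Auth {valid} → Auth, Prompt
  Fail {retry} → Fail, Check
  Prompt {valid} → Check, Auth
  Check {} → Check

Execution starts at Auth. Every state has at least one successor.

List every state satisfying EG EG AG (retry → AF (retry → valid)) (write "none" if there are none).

{Auth, Prompt, Check}

States satisfying EG AG (retry → AF (retry → valid)): {Auth, Prompt, Check}.
States satisfying EG EG AG (retry → AF (retry → valid)): {Auth, Prompt, Check}.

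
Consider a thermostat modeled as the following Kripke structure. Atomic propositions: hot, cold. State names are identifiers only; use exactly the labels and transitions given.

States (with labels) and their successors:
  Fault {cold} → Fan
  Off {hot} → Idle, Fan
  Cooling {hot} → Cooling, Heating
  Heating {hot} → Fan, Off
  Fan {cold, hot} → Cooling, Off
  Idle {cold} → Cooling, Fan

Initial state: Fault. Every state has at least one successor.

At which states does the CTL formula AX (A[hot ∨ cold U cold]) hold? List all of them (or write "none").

{Fault, Off, Heating}

States satisfying A[hot ∨ cold U cold]: {Fault, Off, Heating, Fan, Idle}.
States satisfying AX (A[hot ∨ cold U cold]): {Fault, Off, Heating}.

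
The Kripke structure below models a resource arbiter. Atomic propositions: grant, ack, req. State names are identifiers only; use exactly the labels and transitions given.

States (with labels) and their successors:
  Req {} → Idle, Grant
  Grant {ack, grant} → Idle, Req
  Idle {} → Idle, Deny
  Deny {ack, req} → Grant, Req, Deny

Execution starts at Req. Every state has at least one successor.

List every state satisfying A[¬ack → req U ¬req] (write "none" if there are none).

{Req, Grant, Idle}

States satisfying ¬ack → req: {Grant, Deny}.
States satisfying ¬req: {Req, Grant, Idle}.
States satisfying A[¬ack → req U ¬req]: {Req, Grant, Idle}.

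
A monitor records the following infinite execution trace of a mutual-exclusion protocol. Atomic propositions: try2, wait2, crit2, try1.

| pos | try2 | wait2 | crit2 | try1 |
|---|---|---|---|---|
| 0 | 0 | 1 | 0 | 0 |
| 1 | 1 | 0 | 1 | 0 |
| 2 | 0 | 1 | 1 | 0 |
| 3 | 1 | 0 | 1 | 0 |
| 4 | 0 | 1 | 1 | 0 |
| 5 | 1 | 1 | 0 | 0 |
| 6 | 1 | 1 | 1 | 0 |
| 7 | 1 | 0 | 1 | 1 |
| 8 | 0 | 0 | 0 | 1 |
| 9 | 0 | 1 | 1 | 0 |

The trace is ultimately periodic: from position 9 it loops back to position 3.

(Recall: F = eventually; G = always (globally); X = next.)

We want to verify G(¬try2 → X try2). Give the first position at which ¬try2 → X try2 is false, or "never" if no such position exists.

8

Check ¬try2 → X try2 at each position in order: 0 ✓, 1 ✓, 2 ✓, 3 ✓, 4 ✓, 5 ✓, 6 ✓, 7 ✓.
At position 8 the labels are {try1} and the next position 9 has {crit2, wait2}, so ¬try2 → X try2 is false there. This is the first violation.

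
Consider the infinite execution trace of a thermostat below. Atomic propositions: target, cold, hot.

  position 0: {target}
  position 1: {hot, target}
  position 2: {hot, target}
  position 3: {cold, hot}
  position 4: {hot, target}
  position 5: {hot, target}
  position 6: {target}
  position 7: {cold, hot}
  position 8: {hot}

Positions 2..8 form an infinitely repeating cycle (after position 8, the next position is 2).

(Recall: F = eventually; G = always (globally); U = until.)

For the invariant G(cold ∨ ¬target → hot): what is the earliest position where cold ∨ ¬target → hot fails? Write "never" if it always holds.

cold ∨ ¬target → hot holds at every position 0..8, and those are all the positions the trace ever visits, so the invariant G(cold ∨ ¬target → hot) is never violated.

never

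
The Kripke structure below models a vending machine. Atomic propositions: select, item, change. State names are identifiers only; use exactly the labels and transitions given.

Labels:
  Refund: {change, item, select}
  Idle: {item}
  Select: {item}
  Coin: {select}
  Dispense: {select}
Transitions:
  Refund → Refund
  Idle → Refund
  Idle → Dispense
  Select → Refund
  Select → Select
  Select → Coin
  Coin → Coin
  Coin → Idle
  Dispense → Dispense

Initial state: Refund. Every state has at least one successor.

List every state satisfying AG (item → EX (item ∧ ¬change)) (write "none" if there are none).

States satisfying item → EX (item ∧ ¬change): {Select, Coin, Dispense}.
States satisfying AG (item → EX (item ∧ ¬change)): {Dispense}.

{Dispense}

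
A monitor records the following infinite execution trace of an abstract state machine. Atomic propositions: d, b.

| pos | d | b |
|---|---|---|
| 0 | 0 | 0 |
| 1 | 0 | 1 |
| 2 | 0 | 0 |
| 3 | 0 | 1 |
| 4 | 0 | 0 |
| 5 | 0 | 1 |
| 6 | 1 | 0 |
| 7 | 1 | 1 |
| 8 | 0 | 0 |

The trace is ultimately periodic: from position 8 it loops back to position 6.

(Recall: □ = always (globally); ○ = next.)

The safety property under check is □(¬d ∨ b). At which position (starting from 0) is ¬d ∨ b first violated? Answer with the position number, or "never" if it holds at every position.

6

Check ¬d ∨ b at each position in order: 0 ✓, 1 ✓, 2 ✓, 3 ✓, 4 ✓, 5 ✓.
At position 6 the labels are {d}, so ¬d ∨ b is false there. This is the first violation.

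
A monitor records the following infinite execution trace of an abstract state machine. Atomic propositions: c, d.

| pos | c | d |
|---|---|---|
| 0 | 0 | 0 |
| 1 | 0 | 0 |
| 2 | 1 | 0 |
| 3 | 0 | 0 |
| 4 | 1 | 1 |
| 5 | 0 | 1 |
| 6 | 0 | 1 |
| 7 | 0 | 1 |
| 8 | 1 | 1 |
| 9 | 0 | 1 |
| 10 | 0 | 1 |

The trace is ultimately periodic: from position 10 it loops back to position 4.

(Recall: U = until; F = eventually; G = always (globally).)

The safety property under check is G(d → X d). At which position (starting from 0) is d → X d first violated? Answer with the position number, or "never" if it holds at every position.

d → X d holds at every position 0..10, and those are all the positions the trace ever visits, so the invariant G(d → X d) is never violated.

never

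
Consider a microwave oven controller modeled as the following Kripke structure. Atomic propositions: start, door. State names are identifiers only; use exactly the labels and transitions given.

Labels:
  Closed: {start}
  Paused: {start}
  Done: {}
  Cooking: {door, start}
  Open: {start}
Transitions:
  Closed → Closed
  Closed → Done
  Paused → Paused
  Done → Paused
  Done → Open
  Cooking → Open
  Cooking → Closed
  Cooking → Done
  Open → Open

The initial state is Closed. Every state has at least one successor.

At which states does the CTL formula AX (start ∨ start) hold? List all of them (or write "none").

States satisfying start ∨ start: {Closed, Paused, Cooking, Open}.
States satisfying AX (start ∨ start): {Paused, Done, Open}.

{Paused, Done, Open}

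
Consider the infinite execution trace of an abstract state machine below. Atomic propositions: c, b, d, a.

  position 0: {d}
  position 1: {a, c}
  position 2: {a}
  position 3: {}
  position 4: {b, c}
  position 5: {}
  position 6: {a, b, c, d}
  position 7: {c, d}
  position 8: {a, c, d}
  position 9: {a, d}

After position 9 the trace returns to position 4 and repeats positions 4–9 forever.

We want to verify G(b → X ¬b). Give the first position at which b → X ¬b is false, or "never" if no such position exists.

b → X ¬b holds at every position 0..9, and those are all the positions the trace ever visits, so the invariant G(b → X ¬b) is never violated.

never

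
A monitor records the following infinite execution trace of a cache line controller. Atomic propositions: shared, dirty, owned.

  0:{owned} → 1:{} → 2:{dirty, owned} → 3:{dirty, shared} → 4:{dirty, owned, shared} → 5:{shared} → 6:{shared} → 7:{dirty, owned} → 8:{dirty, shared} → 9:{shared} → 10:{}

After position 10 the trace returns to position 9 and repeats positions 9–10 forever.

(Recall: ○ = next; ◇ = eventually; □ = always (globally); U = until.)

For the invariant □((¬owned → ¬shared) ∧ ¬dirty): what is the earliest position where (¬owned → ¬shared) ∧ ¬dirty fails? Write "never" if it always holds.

Check (¬owned → ¬shared) ∧ ¬dirty at each position in order: 0 ✓, 1 ✓.
At position 2 the labels are {dirty, owned}, so (¬owned → ¬shared) ∧ ¬dirty is false there. This is the first violation.

2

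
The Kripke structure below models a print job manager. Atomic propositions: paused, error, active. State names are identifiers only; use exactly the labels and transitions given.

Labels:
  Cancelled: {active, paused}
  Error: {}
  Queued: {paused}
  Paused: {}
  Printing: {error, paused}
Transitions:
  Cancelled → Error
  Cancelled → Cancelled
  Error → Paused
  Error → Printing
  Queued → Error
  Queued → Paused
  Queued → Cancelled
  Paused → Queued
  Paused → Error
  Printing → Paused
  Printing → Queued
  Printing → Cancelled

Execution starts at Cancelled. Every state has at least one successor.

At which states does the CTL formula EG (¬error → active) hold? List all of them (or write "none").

{Cancelled, Printing}

States satisfying ¬error → active: {Cancelled, Printing}.
States satisfying EG (¬error → active): {Cancelled, Printing}.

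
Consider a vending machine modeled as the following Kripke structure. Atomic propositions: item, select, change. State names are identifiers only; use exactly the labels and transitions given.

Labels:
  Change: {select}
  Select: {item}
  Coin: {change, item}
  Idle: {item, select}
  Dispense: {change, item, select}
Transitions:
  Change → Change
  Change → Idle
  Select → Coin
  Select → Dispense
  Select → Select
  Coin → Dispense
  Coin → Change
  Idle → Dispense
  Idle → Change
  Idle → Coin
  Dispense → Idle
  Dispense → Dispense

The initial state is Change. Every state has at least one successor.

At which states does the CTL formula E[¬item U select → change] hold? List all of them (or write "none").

{Select, Coin, Dispense}

States satisfying ¬item: {Change}.
States satisfying select → change: {Select, Coin, Dispense}.
States satisfying E[¬item U select → change]: {Select, Coin, Dispense}.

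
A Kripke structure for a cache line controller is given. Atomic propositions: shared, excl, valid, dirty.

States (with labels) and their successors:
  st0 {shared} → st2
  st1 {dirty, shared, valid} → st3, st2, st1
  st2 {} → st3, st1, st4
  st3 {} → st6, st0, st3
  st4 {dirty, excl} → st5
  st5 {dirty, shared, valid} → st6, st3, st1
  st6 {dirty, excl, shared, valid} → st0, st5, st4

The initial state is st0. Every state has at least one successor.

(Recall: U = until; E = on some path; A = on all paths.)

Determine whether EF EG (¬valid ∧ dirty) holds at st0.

Does not hold

States satisfying EG (¬valid ∧ dirty): ∅.
States satisfying EF EG (¬valid ∧ dirty): ∅.
No suitable path/successor from st0 witnesses the formula.
st0 ∉ Sat(EF EG (¬valid ∧ dirty)).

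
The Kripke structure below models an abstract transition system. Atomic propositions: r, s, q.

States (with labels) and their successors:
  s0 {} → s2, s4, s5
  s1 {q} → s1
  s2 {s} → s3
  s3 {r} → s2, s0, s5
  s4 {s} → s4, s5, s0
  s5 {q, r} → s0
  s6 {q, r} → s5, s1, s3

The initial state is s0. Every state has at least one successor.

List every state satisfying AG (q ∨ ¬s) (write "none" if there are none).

States satisfying q ∨ ¬s: {s0, s1, s3, s5, s6}.
States satisfying AG (q ∨ ¬s): {s1}.

{s1}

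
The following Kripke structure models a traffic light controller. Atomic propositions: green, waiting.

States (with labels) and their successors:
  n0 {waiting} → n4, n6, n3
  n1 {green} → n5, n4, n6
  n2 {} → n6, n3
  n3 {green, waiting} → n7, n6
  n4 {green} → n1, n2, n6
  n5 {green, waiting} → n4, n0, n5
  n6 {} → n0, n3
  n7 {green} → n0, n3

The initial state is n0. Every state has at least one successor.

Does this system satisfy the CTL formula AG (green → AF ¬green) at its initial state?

States satisfying green → AF ¬green: {n0, n2, n6}.
States satisfying AG (green → AF ¬green): ∅.
n1 is reachable from n0 and violates green → AF ¬green, so AG fails at n0.
n0 ∉ Sat(AG (green → AF ¬green)).

Does not hold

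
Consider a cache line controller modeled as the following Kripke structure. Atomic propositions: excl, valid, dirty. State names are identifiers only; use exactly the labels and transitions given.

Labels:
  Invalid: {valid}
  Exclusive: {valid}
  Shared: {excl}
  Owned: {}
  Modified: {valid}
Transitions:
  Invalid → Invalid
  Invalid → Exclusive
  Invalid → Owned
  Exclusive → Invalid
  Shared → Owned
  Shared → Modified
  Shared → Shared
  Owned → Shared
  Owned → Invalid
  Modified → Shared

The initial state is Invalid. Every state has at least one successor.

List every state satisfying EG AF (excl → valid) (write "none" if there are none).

States satisfying AF (excl → valid): {Invalid, Exclusive, Owned, Modified}.
States satisfying EG AF (excl → valid): {Invalid, Exclusive, Owned}.

{Invalid, Exclusive, Owned}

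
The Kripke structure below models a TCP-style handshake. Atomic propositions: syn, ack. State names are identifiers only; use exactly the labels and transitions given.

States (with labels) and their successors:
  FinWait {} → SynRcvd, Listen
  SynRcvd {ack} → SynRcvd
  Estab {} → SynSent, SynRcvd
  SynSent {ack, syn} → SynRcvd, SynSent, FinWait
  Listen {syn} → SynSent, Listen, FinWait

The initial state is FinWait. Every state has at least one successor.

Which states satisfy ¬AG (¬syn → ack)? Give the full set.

{FinWait, Estab, SynSent, Listen}

States satisfying ¬syn → ack: {SynRcvd, SynSent, Listen}.
States satisfying AG (¬syn → ack): {SynRcvd}.
States satisfying ¬AG (¬syn → ack): {FinWait, Estab, SynSent, Listen}.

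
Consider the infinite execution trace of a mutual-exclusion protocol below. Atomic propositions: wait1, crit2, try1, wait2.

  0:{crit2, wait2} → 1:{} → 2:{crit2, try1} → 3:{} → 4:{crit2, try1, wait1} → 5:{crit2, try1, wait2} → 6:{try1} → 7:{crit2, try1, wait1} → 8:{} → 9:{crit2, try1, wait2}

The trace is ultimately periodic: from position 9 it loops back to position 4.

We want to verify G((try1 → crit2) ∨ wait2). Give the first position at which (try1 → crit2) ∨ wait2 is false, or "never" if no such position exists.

Check (try1 → crit2) ∨ wait2 at each position in order: 0 ✓, 1 ✓, 2 ✓, 3 ✓, 4 ✓, 5 ✓.
At position 6 the labels are {try1}, so (try1 → crit2) ∨ wait2 is false there. This is the first violation.

6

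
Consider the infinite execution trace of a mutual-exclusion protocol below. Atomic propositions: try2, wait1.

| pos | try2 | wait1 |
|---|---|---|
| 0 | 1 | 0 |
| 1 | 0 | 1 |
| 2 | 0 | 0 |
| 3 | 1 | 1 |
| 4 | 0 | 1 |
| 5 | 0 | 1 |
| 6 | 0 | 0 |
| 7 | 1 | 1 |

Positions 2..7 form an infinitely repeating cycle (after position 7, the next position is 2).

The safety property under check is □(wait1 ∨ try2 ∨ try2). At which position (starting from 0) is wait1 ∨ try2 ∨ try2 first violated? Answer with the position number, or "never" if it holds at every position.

2

Check wait1 ∨ try2 ∨ try2 at each position in order: 0 ✓, 1 ✓.
At position 2 the labels are {}, so wait1 ∨ try2 ∨ try2 is false there. This is the first violation.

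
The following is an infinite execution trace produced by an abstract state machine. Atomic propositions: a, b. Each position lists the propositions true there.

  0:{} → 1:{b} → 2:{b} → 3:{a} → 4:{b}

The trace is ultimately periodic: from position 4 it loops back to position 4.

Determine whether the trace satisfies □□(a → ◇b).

□(a → ◇b) holds at every position 0..4, and those are all positions ever visited, so □□(a → ◇b) holds.

Satisfied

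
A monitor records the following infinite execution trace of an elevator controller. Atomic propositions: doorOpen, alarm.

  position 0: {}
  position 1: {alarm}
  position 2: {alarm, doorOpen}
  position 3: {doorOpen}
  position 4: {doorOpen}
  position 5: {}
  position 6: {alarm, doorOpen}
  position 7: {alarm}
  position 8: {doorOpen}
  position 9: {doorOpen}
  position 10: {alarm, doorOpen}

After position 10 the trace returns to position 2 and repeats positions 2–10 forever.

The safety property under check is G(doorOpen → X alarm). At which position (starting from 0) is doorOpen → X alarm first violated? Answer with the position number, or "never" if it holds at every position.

2

Check doorOpen → X alarm at each position in order: 0 ✓, 1 ✓.
At position 2 the labels are {alarm, doorOpen} and the next position 3 has {doorOpen}, so doorOpen → X alarm is false there. This is the first violation.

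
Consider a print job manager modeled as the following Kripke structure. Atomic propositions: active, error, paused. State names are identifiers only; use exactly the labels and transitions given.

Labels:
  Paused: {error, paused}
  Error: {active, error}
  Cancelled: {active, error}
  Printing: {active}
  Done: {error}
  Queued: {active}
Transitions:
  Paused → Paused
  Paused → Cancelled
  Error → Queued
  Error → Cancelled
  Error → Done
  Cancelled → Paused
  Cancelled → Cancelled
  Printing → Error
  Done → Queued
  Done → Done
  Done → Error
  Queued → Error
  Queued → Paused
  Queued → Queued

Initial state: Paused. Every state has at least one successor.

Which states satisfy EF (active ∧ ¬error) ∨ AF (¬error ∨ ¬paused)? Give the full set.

States satisfying active ∧ ¬error: {Printing, Queued}.
States satisfying EF (active ∧ ¬error): {Error, Printing, Done, Queued}.
States satisfying ¬error ∨ ¬paused: {Error, Cancelled, Printing, Done, Queued}.
States satisfying AF (¬error ∨ ¬paused): {Error, Cancelled, Printing, Done, Queued}.
States satisfying EF (active ∧ ¬error) ∨ AF (¬error ∨ ¬paused): {Error, Cancelled, Printing, Done, Queued}.

{Error, Cancelled, Printing, Done, Queued}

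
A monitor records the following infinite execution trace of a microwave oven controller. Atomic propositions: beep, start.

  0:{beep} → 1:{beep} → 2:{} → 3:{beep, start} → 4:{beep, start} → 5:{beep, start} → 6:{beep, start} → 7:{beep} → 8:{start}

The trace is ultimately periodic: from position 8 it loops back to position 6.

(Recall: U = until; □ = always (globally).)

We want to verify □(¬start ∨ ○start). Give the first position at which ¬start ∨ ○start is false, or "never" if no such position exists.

6

Check ¬start ∨ ○start at each position in order: 0 ✓, 1 ✓, 2 ✓, 3 ✓, 4 ✓, 5 ✓.
At position 6 the labels are {beep, start} and the next position 7 has {beep}, so ¬start ∨ ○start is false there. This is the first violation.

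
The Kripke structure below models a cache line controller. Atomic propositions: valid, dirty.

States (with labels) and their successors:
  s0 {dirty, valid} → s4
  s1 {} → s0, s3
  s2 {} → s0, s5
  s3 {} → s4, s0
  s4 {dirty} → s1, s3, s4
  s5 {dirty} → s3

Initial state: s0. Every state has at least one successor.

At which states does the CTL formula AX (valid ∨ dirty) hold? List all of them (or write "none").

{s0, s2, s3}

States satisfying valid ∨ dirty: {s0, s4, s5}.
States satisfying AX (valid ∨ dirty): {s0, s2, s3}.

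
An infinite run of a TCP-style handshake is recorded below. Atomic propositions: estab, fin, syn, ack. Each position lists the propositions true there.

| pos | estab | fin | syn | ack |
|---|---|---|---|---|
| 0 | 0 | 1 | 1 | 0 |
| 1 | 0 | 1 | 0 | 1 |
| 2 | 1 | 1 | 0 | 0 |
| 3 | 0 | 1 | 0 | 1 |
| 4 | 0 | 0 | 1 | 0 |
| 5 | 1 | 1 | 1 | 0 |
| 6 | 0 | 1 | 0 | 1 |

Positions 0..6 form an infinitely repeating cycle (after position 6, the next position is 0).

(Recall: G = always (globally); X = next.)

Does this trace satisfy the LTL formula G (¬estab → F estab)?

Satisfied

¬estab → F estab holds at every position 0..6, and those are all positions ever visited, so G (¬estab → F estab) holds.
Positions where ¬estab holds: 0, 1, 3, 4, 6.
Check F estab at each: 0→ok, 1→ok, 3→ok, 4→ok, 6→ok.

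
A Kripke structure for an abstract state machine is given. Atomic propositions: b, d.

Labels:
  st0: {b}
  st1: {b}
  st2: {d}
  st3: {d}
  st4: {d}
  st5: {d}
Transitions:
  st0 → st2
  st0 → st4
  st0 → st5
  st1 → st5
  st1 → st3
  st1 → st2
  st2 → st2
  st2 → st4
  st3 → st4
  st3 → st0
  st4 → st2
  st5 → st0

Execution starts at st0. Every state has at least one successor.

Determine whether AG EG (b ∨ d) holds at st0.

States satisfying EG (b ∨ d): {st0, st1, st2, st3, st4, st5}.
States satisfying AG EG (b ∨ d): {st0, st1, st2, st3, st4, st5}.
Every state reachable from st0 satisfies EG (b ∨ d).
st0 ∈ Sat(AG EG (b ∨ d)).

Yes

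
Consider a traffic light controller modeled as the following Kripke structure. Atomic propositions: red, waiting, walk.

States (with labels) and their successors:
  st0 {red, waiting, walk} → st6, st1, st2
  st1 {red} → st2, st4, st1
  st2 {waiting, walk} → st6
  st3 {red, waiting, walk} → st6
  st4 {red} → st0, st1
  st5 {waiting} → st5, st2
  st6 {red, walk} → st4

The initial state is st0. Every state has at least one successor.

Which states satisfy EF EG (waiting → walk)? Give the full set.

{st0, st1, st2, st3, st4, st5, st6}

States satisfying EG (waiting → walk): {st0, st1, st2, st3, st4, st6}.
States satisfying EF EG (waiting → walk): {st0, st1, st2, st3, st4, st5, st6}.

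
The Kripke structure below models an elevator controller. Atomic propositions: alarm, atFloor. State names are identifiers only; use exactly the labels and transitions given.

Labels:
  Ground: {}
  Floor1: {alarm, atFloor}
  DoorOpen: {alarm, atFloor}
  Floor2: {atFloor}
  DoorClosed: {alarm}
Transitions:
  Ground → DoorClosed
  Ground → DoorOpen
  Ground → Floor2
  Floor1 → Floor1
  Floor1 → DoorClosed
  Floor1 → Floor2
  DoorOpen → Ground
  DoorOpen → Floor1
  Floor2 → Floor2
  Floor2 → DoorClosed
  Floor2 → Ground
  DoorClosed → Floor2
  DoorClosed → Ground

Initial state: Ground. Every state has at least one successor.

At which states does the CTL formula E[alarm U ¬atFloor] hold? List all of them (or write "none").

{Ground, Floor1, DoorOpen, DoorClosed}

States satisfying alarm: {Floor1, DoorOpen, DoorClosed}.
States satisfying ¬atFloor: {Ground, DoorClosed}.
States satisfying E[alarm U ¬atFloor]: {Ground, Floor1, DoorOpen, DoorClosed}.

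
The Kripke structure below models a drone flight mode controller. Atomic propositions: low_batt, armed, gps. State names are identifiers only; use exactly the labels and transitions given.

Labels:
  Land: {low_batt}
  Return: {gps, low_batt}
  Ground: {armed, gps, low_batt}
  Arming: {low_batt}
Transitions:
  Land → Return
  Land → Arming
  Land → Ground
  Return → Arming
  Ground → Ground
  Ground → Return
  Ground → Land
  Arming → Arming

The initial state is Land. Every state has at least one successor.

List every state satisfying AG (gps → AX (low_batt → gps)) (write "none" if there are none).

{Arming}

States satisfying gps → AX (low_batt → gps): {Land, Arming}.
States satisfying AG (gps → AX (low_batt → gps)): {Arming}.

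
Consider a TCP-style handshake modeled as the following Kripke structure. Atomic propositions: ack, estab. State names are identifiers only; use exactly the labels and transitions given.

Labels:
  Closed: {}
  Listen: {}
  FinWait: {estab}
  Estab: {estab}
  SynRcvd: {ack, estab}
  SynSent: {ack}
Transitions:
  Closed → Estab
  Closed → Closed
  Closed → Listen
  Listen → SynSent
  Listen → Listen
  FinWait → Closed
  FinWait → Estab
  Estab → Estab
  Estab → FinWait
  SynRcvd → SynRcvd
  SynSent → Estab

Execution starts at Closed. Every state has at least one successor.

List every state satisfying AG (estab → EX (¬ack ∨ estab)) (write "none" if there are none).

States satisfying estab → EX (¬ack ∨ estab): {Closed, Listen, FinWait, Estab, SynRcvd, SynSent}.
States satisfying AG (estab → EX (¬ack ∨ estab)): {Closed, Listen, FinWait, Estab, SynRcvd, SynSent}.

{Closed, Listen, FinWait, Estab, SynRcvd, SynSent}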